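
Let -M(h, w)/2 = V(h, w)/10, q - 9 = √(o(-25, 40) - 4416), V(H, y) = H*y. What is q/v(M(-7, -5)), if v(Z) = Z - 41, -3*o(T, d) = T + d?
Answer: -3/16 - I*√4421/48 ≈ -0.1875 - 1.3852*I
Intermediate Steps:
o(T, d) = -T/3 - d/3 (o(T, d) = -(T + d)/3 = -T/3 - d/3)
q = 9 + I*√4421 (q = 9 + √((-⅓*(-25) - ⅓*40) - 4416) = 9 + √((25/3 - 40/3) - 4416) = 9 + √(-5 - 4416) = 9 + √(-4421) = 9 + I*√4421 ≈ 9.0 + 66.491*I)
M(h, w) = -h*w/5 (M(h, w) = -2*h*w/10 = -h*w/5)
v(Z) = -41 + Z
q/v(M(-7, -5)) = (9 + I*√4421)/(-41 - ⅕*(-7)*(-5)) = (9 + I*√4421)/(-41 - 7) = (9 + I*√4421)/(-48) = (9 + I*√4421)*(-1/48) = -3/16 - I*√4421/48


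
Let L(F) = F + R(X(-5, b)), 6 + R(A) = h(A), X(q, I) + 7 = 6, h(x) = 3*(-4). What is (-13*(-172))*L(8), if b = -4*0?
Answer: -22360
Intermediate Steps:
b = 0
h(x) = -12
X(q, I) = -1 (X(q, I) = -7 + 6 = -1)
R(A) = -18 (R(A) = -6 - 12 = -18)
L(F) = -18 + F (L(F) = F - 18 = -18 + F)
(-13*(-172))*L(8) = (-13*(-172))*(-18 + 8) = 2236*(-10) = -22360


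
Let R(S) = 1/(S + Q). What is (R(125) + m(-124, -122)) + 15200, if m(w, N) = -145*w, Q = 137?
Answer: 8693161/262 ≈ 33180.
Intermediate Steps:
R(S) = 1/(137 + S) (R(S) = 1/(S + 137) = 1/(137 + S))
(R(125) + m(-124, -122)) + 15200 = (1/(137 + 125) - 145*(-124)) + 15200 = (1/262 + 17980) + 15200 = 4710761/262 + 15200 = 8693161/262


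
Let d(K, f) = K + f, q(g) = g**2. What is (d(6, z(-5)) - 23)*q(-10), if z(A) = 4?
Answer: -1300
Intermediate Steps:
(d(6, z(-5)) - 23)*q(-10) = ((6 + 4) - 23)*(-10)**2 = (10 - 23)*100 = -13*100 = -1300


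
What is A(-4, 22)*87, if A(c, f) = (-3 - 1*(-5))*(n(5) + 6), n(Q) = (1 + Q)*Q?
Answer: 6264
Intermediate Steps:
n(Q) = Q*(1 + Q)
A(c, f) = 72 (A(c, f) = (-3 - 1*(-5))*(5*(1 + 5) + 6) = (-3 + 5)*(5*6 + 6) = 2*(30 + 6) = 2*36 = 72)
A(-4, 22)*87 = 72*87 = 6264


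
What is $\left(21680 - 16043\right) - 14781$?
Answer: $-9144$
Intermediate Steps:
$\left(21680 - 16043\right) - 14781 = 5637 - 14781 = -9144$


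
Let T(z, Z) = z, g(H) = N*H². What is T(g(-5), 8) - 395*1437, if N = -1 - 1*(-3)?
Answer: -567565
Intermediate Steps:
N = 2 (N = -1 + 3 = 2)
g(H) = 2*H²
T(g(-5), 8) - 395*1437 = 2*(-5)² - 395*1437 = 2*25 - 567615 = 50 - 567615 = -567565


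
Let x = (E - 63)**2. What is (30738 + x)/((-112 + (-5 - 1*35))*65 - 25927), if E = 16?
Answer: -32947/35807 ≈ -0.92013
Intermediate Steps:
x = 2209 (x = (16 - 63)**2 = (-47)**2 = 2209)
(30738 + x)/((-112 + (-5 - 1*35))*65 - 25927) = (30738 + 2209)/((-112 + (-5 - 1*35))*65 - 25927) = 32947/((-112 + (-5 - 35))*65 - 25927) = 32947/((-112 - 40)*65 - 25927) = 32947/(-152*65 - 25927) = 32947/(-9880 - 25927) = 32947/(-35807) = 32947*(-1/35807) = -32947/35807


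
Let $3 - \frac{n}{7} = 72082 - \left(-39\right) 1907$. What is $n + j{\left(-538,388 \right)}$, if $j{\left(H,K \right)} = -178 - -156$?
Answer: $-1025186$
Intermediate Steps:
$j{\left(H,K \right)} = -22$ ($j{\left(H,K \right)} = -178 + 156 = -22$)
$n = -1025164$ ($n = 21 - 7 \left(72082 - \left(-39\right) 1907\right) = 21 - 7 \left(72082 - -74373\right) = 21 - 7 \left(72082 + 74373\right) = 21 - 1025185 = -1025164$)
$n + j{\left(-538,388 \right)} = -1025164 - 22 = -1025186$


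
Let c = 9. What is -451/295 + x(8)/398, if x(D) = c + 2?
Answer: -176253/117410 ≈ -1.5012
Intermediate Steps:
x(D) = 11 (x(D) = 9 + 2 = 11)
-451/295 + x(8)/398 = -451/295 + 11/398 = -176253/117410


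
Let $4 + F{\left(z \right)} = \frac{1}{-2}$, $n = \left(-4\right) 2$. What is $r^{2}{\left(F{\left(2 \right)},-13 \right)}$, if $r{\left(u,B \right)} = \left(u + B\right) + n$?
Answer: $\frac{2601}{4} \approx 650.25$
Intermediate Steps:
$n = -8$
$F{\left(z \right)} = - \frac{9}{2}$ ($F{\left(z \right)} = -4 + \frac{1}{-2} = -4 - \frac{1}{2} = - \frac{9}{2}$)
$r{\left(u,B \right)} = -8 + B + u$ ($r{\left(u,B \right)} = \left(u + B\right) - 8 = \left(B + u\right) - 8 = -8 + B + u$)
$r^{2}{\left(F{\left(2 \right)},-13 \right)} = \left(-8 - 13 - \frac{9}{2}\right)^{2} = \left(- \frac{51}{2}\right)^{2} = \frac{2601}{4}$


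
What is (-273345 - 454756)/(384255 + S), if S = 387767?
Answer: -728101/772022 ≈ -0.94311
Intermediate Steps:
(-273345 - 454756)/(384255 + S) = (-273345 - 454756)/(384255 + 387767) = -728101/772022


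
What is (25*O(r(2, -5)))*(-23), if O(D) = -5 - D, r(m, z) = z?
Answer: 0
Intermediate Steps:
(25*O(r(2, -5)))*(-23) = (25*(-5 - 1*(-5)))*(-23) = (25*(-5 + 5))*(-23) = (25*0)*(-23) = 0*(-23) = 0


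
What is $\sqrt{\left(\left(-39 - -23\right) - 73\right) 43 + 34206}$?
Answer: $\sqrt{30379} \approx 174.3$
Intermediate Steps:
$\sqrt{\left(\left(-39 - -23\right) - 73\right) 43 + 34206} = \sqrt{\left(\left(-39 + 23\right) - 73\right) 43 + 34206} = \sqrt{\left(-16 - 73\right) 43 + 34206} = \sqrt{\left(-89\right) 43 + 34206} = \sqrt{-3827 + 34206} = \sqrt{30379}$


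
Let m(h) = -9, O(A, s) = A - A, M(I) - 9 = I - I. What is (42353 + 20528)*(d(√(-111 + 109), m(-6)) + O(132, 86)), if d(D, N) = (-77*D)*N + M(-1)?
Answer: 565929 + 43576533*I*√2 ≈ 5.6593e+5 + 6.1626e+7*I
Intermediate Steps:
M(I) = 9 (M(I) = 9 + (I - I) = 9 + 0 = 9)
O(A, s) = 0
d(D, N) = 9 - 77*D*N (d(D, N) = (-77*D)*N + 9 = -77*D*N + 9 = 9 - 77*D*N)
(42353 + 20528)*(d(√(-111 + 109), m(-6)) + O(132, 86)) = (42353 + 20528)*((9 - 77*√(-111 + 109)*(-9)) + 0) = 62881*((9 - 77*√(-2)*(-9)) + 0) = 62881*((9 - 77*I*√2*(-9)) + 0) = 62881*((9 + 693*I*√2) + 0) = 62881*(9 + 693*I*√2) = 565929 + 43576533*I*√2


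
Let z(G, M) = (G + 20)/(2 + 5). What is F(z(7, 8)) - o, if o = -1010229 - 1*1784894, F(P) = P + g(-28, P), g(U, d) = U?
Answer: 19565692/7 ≈ 2.7951e+6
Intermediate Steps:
z(G, M) = 20/7 + G/7 (z(G, M) = (20 + G)/7 = (20 + G)*(1/7) = 20/7 + G/7)
F(P) = -28 + P (F(P) = P - 28 = -28 + P)
o = -2795123 (o = -1010229 - 1784894 = -2795123)
F(z(7, 8)) - o = (-28 + (20/7 + (1/7)*7)) - 1*(-2795123) = (-28 + (20/7 + 1)) + 2795123 = (-28 + 27/7) + 2795123 = -169/7 + 2795123 = 19565692/7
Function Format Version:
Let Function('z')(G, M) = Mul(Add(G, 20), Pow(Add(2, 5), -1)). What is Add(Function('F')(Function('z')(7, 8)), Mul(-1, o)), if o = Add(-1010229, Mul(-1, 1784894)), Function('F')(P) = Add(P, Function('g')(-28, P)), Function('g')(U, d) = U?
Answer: Rational(19565692, 7) ≈ 2.7951e+6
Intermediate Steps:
Function('z')(G, M) = Add(Rational(20, 7), Mul(Rational(1, 7), G)) (Function('z')(G, M) = Mul(Add(20, G), Pow(7, -1)) = Mul(Add(20, G), Rational(1, 7)) = Add(Rational(20, 7), Mul(Rational(1, 7), G)))
Function('F')(P) = Add(-28, P) (Function('F')(P) = Add(P, -28) = Add(-28, P))
o = -2795123 (o = Add(-1010229, -1784894) = -2795123)
Add(Function('F')(Function('z')(7, 8)), Mul(-1, o)) = Add(Add(-28, Add(Rational(20, 7), Mul(Rational(1, 7), 7))), Mul(-1, -2795123)) = Add(Add(-28, Add(Rational(20, 7), 1)), 2795123) = Add(Add(-28, Rational(27, 7)), 2795123) = Add(Rational(-169, 7), 2795123) = Rational(19565692, 7)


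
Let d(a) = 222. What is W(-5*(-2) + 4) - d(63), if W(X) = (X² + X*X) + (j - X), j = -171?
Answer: -15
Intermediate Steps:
W(X) = -171 - X + 2*X² (W(X) = (X² + X*X) + (-171 - X) = (X² + X²) + (-171 - X) = 2*X² + (-171 - X) = -171 - X + 2*X²)
W(-5*(-2) + 4) - d(63) = (-171 - (-5*(-2) + 4) + 2*(-5*(-2) + 4)²) - 1*222 = (-171 - (10 + 4) + 2*(10 + 4)²) - 222 = (-171 - 1*14 + 2*14²) - 222 = (-171 - 14 + 2*196) - 222 = (-171 - 14 + 392) - 222 = 207 - 222 = -15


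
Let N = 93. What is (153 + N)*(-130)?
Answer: -31980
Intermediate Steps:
(153 + N)*(-130) = (153 + 93)*(-130) = 246*(-130) = -31980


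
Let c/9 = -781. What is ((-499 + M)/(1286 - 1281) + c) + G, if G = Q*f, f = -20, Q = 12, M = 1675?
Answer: -35169/5 ≈ -7033.8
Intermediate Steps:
c = -7029 (c = 9*(-781) = -7029)
G = -240 (G = 12*(-20) = -240)
((-499 + M)/(1286 - 1281) + c) + G = ((-499 + 1675)/(1286 - 1281) - 7029) - 240 = (1176/5 - 7029) - 240 = -33969/5 - 240 = -35169/5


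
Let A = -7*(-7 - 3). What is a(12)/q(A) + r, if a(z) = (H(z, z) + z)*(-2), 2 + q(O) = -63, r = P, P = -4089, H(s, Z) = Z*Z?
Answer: -20421/5 ≈ -4084.2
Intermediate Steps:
A = 70 (A = -7*(-10) = 70)
H(s, Z) = Z**2
r = -4089
q(O) = -65 (q(O) = -2 - 63 = -65)
a(z) = -2*z - 2*z**2 (a(z) = (z**2 + z)*(-2) = (z + z**2)*(-2) = -2*z - 2*z**2)
a(12)/q(A) + r = (2*12*(-1 - 1*12))/(-65) - 4089 = (2*12*(-1 - 12))*(-1/65) - 4089 = (2*12*(-13))*(-1/65) - 4089 = -312*(-1/65) - 4089 = 24/5 - 4089 = -20421/5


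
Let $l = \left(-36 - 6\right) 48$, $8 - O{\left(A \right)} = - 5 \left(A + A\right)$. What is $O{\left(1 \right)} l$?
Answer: $-36288$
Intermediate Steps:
$O{\left(A \right)} = 8 + 10 A$ ($O{\left(A \right)} = 8 - - 5 \left(A + A\right) = 8 - - 5 \cdot 2 A = 8 - - 10 A = 8 + 10 A$)
$l = -2016$ ($l = \left(-36 - 6\right) 48 = \left(-42\right) 48 = -2016$)
$O{\left(1 \right)} l = \left(8 + 10 \cdot 1\right) \left(-2016\right) = \left(8 + 10\right) \left(-2016\right) = 18 \left(-2016\right) = -36288$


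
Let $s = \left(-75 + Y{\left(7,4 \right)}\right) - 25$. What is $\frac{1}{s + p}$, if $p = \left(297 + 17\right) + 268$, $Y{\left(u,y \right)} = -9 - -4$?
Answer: $\frac{1}{477} \approx 0.0020964$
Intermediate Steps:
$Y{\left(u,y \right)} = -5$ ($Y{\left(u,y \right)} = -9 + 4 = -5$)
$s = -105$ ($s = \left(-75 - 5\right) - 25 = -80 - 25 = -105$)
$p = 582$ ($p = 314 + 268 = 582$)
$\frac{1}{s + p} = \frac{1}{-105 + 582} = \frac{1}{477}$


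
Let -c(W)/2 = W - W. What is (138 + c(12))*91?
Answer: 12558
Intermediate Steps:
c(W) = 0 (c(W) = -2*(W - W) = -2*0 = 0)
(138 + c(12))*91 = (138 + 0)*91 = 138*91 = 12558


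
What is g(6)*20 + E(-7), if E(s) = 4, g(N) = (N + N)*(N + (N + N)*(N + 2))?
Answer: 24484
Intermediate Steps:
g(N) = 2*N*(N + 2*N*(2 + N)) (g(N) = (2*N)*(N + (2*N)*(2 + N)) = (2*N)*(N + 2*N*(2 + N)) = 2*N*(N + 2*N*(2 + N)))
g(6)*20 + E(-7) = (6**2*(10 + 4*6))*20 + 4 = (36*(10 + 24))*20 + 4 = (36*34)*20 + 4 = 1224*20 + 4 = 24480 + 4 = 24484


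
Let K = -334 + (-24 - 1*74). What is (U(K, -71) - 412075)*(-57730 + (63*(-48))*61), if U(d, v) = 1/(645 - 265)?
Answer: 18962397463403/190 ≈ 9.9802e+10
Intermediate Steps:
K = -432 (K = -334 + (-24 - 74) = -334 - 98 = -432)
U(d, v) = 1/380
(U(K, -71) - 412075)*(-57730 + (63*(-48))*61) = (1/380 - 412075)*(-57730 + (63*(-48))*61) = -156588499*(-57730 - 3024*61)/380 = -156588499*(-57730 - 184464)/380 = -156588499/380*(-242194) = 18962397463403/190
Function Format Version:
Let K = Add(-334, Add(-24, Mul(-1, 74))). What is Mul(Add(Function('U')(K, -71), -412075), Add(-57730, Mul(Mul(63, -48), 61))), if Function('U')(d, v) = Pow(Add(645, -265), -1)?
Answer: Rational(18962397463403, 190) ≈ 9.9802e+10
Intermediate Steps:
K = -432 (K = Add(-334, Add(-24, -74)) = Add(-334, -98) = -432)
Function('U')(d, v) = Rational(1, 380) (Function('U')(d, v) = Pow(380, -1) = Rational(1, 380))
Mul(Add(Function('U')(K, -71), -412075), Add(-57730, Mul(Mul(63, -48), 61))) = Mul(Add(Rational(1, 380), -412075), Add(-57730, Mul(Mul(63, -48), 61))) = Mul(Rational(-156588499, 380), Add(-57730, Mul(-3024, 61))) = Mul(Rational(-156588499, 380), Add(-57730, -184464)) = Mul(Rational(-156588499, 380), -242194) = Rational(18962397463403, 190)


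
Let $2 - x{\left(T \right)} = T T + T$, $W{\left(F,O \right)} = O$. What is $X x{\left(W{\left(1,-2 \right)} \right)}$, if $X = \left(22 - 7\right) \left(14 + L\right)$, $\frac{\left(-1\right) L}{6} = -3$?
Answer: $0$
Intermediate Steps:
$L = 18$ ($L = \left(-6\right) \left(-3\right) = 18$)
$X = 480$ ($X = \left(22 - 7\right) \left(14 + 18\right) = 15 \cdot 32 = 480$)
$x{\left(T \right)} = 2 - T - T^{2}$ ($x{\left(T \right)} = 2 - \left(T T + T\right) = 2 - \left(T^{2} + T\right) = 2 - \left(T + T^{2}\right) = 2 - T - T^{2}$)
$X x{\left(W{\left(1,-2 \right)} \right)} = 480 \left(2 - -2 - \left(-2\right)^{2}\right) = 480 \left(2 + 2 - 4\right) = 480 \cdot 0 = 0$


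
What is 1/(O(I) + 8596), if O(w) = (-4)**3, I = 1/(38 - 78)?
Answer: 1/8532 ≈ 0.00011721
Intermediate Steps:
I = -1/40 (I = 1/(-40) = -1/40 ≈ -0.025000)
O(w) = -64
1/(O(I) + 8596) = 1/(-64 + 8596) = 1/8532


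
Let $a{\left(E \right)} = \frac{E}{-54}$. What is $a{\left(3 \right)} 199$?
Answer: $- \frac{199}{18} \approx -11.056$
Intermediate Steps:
$a{\left(E \right)} = - \frac{E}{54}$ ($a{\left(E \right)} = E \left(- \frac{1}{54}\right) = - \frac{E}{54}$)
$a{\left(3 \right)} 199 = \left(- \frac{1}{54}\right) 3 \cdot 199 = \left(- \frac{1}{18}\right) 199 = - \frac{199}{18}$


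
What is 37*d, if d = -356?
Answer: -13172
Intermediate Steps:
37*d = 37*(-356) = -13172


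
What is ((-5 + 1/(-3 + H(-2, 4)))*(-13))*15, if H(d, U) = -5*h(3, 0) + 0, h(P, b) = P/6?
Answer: 11115/11 ≈ 1010.5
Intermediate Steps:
h(P, b) = P/6 (h(P, b) = P*(⅙) = P/6)
H(d, U) = -5/2 (H(d, U) = -5*3/6 + 0 = -5*½ + 0 = -5/2 + 0 = -5/2)
((-5 + 1/(-3 + H(-2, 4)))*(-13))*15 = ((-5 + 1/(-3 - 5/2))*(-13))*15 = ((-5 + 1/(-11/2))*(-13))*15 = ((-5 - 2/11)*(-13))*15 = -57/11*(-13)*15 = (741/11)*15 = 11115/11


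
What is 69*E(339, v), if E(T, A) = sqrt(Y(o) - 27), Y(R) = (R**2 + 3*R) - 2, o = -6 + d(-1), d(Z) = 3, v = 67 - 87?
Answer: 69*I*sqrt(29) ≈ 371.58*I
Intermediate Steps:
v = -20
o = -3 (o = -6 + 3 = -3)
Y(R) = -2 + R**2 + 3*R
E(T, A) = I*sqrt(29) (E(T, A) = sqrt((-2 + (-3)**2 + 3*(-3)) - 27) = sqrt((-2 + 9 - 9) - 27) = sqrt(-2 - 27) = sqrt(-29) = I*sqrt(29))
69*E(339, v) = 69*(I*sqrt(29)) = 69*I*sqrt(29)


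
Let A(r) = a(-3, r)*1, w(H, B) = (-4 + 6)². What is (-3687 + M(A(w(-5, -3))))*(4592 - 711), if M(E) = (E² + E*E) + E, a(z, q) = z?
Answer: -14251032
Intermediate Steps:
w(H, B) = 4 (w(H, B) = 2² = 4)
A(r) = -3 (A(r) = -3*1 = -3)
M(E) = E + 2*E² (M(E) = (E² + E²) + E = 2*E² + E = E + 2*E²)
(-3687 + M(A(w(-5, -3))))*(4592 - 711) = (-3687 - 3*(1 + 2*(-3)))*(4592 - 711) = (-3687 - 3*(1 - 6))*3881 = (-3687 - 3*(-5))*3881 = (-3687 + 15)*3881 = -3672*3881 = -14251032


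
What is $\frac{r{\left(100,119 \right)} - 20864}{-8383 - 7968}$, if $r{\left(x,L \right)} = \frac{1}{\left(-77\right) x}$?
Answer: $\frac{160652801}{125902700} \approx 1.276$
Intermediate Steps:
$r{\left(x,L \right)} = - \frac{1}{77 x}$
$\frac{r{\left(100,119 \right)} - 20864}{-8383 - 7968} = \frac{- \frac{1}{77 \cdot 100} - 20864}{-8383 - 7968} = \frac{\left(- \frac{1}{77}\right) \frac{1}{100} - 20864}{-16351} = \left(- \frac{1}{7700} - 20864\right) \left(- \frac{1}{16351}\right) = \left(- \frac{160652801}{7700}\right) \left(- \frac{1}{16351}\right) = \frac{160652801}{125902700}$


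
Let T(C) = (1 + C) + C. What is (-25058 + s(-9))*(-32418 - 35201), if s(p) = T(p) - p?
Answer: 1694937854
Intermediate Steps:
T(C) = 1 + 2*C
s(p) = 1 + p (s(p) = (1 + 2*p) - p = 1 + p)
(-25058 + s(-9))*(-32418 - 35201) = (-25058 + (1 - 9))*(-32418 - 35201) = (-25058 - 8)*(-67619) = -25066*(-67619) = 1694937854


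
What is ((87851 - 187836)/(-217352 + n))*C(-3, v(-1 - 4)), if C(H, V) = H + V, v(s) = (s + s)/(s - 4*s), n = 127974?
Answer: -1099835/268134 ≈ -4.1018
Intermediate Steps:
v(s) = -⅔ (v(s) = (2*s)/((-3*s)) = (2*s)*(-1/(3*s)) = -⅔)
((87851 - 187836)/(-217352 + n))*C(-3, v(-1 - 4)) = ((87851 - 187836)/(-217352 + 127974))*(-3 - ⅔) = -99985/(-89378)*(-11/3) = -99985*(-1/89378)*(-11/3) = (99985/89378)*(-11/3) = -1099835/268134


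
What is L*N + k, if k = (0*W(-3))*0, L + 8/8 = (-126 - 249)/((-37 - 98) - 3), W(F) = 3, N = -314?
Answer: -12403/23 ≈ -539.26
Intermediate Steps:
L = 79/46 (L = -1 + (-126 - 249)/((-37 - 98) - 3) = -1 - 375/(-135 - 3) = -1 - 375/(-138) = -1 - 375*(-1/138) = -1 + 125/46 = 79/46 ≈ 1.7174)
k = 0 (k = (0*3)*0 = 0*0 = 0)
L*N + k = (79/46)*(-314) + 0 = -12403/23 + 0 = -12403/23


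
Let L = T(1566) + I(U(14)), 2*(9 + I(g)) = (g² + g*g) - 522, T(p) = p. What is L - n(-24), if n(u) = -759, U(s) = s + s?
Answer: 2839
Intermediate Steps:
U(s) = 2*s
I(g) = -270 + g² (I(g) = -9 + ((g² + g*g) - 522)/2 = -9 + ((g² + g²) - 522)/2 = -9 + (2*g² - 522)/2 = -9 + (-522 + 2*g²)/2 = -9 + (-261 + g²) = -270 + g²)
L = 2080 (L = 1566 + (-270 + (2*14)²) = 1566 + (-270 + 28²) = 1566 + (-270 + 784) = 1566 + 514 = 2080)
L - n(-24) = 2080 - 1*(-759) = 2080 + 759 = 2839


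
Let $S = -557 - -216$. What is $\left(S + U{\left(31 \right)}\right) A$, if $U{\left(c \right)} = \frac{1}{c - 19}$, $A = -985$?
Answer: $\frac{4029635}{12} \approx 3.358 \cdot 10^{5}$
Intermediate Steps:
$U{\left(c \right)} = \frac{1}{-19 + c}$
$S = -341$ ($S = -557 + 216 = -341$)
$\left(S + U{\left(31 \right)}\right) A = \left(-341 + \frac{1}{-19 + 31}\right) \left(-985\right) = \left(-341 + \frac{1}{12}\right) \left(-985\right) = \left(- \frac{4091}{12}\right) \left(-985\right) = \frac{4029635}{12}$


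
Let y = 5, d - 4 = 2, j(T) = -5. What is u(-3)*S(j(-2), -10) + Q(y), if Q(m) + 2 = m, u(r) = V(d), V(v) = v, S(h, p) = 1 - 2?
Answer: -3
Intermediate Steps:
d = 6 (d = 4 + 2 = 6)
S(h, p) = -1
u(r) = 6
Q(m) = -2 + m
u(-3)*S(j(-2), -10) + Q(y) = 6*(-1) + (-2 + 5) = -6 + 3 = -3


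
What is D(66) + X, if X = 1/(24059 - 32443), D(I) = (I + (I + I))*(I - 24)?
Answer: 69721343/8384 ≈ 8316.0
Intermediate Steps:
D(I) = 3*I*(-24 + I) (D(I) = (I + 2*I)*(-24 + I) = (3*I)*(-24 + I) = 3*I*(-24 + I))
X = -1/8384 (X = 1/(-8384) = -1/8384 ≈ -0.00011927)
D(66) + X = 3*66*(-24 + 66) - 1/8384 = 3*66*42 - 1/8384 = 8316 - 1/8384 = 69721343/8384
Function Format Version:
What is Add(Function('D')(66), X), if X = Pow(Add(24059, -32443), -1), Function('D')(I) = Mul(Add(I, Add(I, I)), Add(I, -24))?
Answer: Rational(69721343, 8384) ≈ 8316.0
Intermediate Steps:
Function('D')(I) = Mul(3, I, Add(-24, I)) (Function('D')(I) = Mul(Add(I, Mul(2, I)), Add(-24, I)) = Mul(Mul(3, I), Add(-24, I)) = Mul(3, I, Add(-24, I)))
X = Rational(-1, 8384) (X = Pow(-8384, -1) = Rational(-1, 8384) ≈ -0.00011927)
Add(Function('D')(66), X) = Add(Mul(3, 66, Add(-24, 66)), Rational(-1, 8384)) = Add(Mul(3, 66, 42), Rational(-1, 8384)) = Add(8316, Rational(-1, 8384)) = Rational(69721343, 8384)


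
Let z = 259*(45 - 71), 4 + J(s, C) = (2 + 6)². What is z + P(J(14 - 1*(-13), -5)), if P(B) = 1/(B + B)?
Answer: -808079/120 ≈ -6734.0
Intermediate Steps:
J(s, C) = 60 (J(s, C) = -4 + (2 + 6)² = -4 + 8² = -4 + 64 = 60)
P(B) = 1/(2*B)
z = -6734 (z = 259*(-26) = -6734)
z + P(J(14 - 1*(-13), -5)) = -6734 + (½)/60 = -6734 + (½)*(1/60) = -6734 + 1/120 = -808079/120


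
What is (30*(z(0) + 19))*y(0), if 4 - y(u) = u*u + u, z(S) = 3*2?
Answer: 3000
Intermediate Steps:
z(S) = 6
y(u) = 4 - u - u² (y(u) = 4 - (u*u + u) = 4 - (u² + u) = 4 - (u + u²) = 4 + (-u - u²) = 4 - u - u²)
(30*(z(0) + 19))*y(0) = (30*(6 + 19))*(4 - 1*0 - 1*0²) = (30*25)*(4 + 0 - 1*0) = 750*(4 + 0 + 0) = 750*4 = 3000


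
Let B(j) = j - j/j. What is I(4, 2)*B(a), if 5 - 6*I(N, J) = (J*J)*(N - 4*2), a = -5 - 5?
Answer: -77/2 ≈ -38.500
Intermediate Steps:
a = -10
I(N, J) = 5/6 - J**2*(-8 + N)/6 (I(N, J) = 5/6 - J*J*(N - 4*2)/6 = 5/6 - J**2*(N - 8)/6 = 5/6 - J**2*(-8 + N)/6)
B(j) = -1 + j (B(j) = j - 1*1 = j - 1 = -1 + j)
I(4, 2)*B(a) = (5/6 + (4/3)*2**2 - 1/6*4*2**2)*(-1 - 10) = (5/6 + (4/3)*4 - 1/6*4*4)*(-11) = (5/6 + 16/3 - 8/3)*(-11) = (7/2)*(-11) = -77/2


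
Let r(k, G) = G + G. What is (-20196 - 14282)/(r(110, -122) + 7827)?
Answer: -34478/7583 ≈ -4.5468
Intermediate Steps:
r(k, G) = 2*G
(-20196 - 14282)/(r(110, -122) + 7827) = (-20196 - 14282)/(2*(-122) + 7827) = -34478/(-244 + 7827) = -34478/7583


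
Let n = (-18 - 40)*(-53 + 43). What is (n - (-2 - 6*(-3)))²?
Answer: 318096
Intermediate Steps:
n = 580 (n = -58*(-10) = 580)
(n - (-2 - 6*(-3)))² = (580 - (-2 - 6*(-3)))² = (580 - (-2 + 18))² = (580 - 1*16)² = (580 - 16)² = 564² = 318096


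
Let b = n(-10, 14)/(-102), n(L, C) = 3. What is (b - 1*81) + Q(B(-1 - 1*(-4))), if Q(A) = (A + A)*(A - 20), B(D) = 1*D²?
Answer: -9487/34 ≈ -279.03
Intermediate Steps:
B(D) = D²
Q(A) = 2*A*(-20 + A) (Q(A) = (2*A)*(-20 + A) = 2*A*(-20 + A))
b = -1/34 (b = 3/(-102) = 3*(-1/102) = -1/34 ≈ -0.029412)
(b - 1*81) + Q(B(-1 - 1*(-4))) = (-1/34 - 1*81) + 2*(-1 - 1*(-4))²*(-20 + (-1 - 1*(-4))²) = (-1/34 - 81) + 2*(-1 + 4)²*(-20 + (-1 + 4)²) = -2755/34 + 2*3²*(-20 + 3²) = -2755/34 + 2*9*(-20 + 9) = -2755/34 + 2*9*(-11) = -2755/34 - 198 = -9487/34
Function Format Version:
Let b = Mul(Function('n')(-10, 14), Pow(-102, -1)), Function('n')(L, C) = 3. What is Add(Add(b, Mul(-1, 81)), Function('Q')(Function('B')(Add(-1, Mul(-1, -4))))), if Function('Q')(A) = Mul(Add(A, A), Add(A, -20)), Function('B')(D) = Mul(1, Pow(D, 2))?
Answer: Rational(-9487, 34) ≈ -279.03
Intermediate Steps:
Function('B')(D) = Pow(D, 2)
Function('Q')(A) = Mul(2, A, Add(-20, A)) (Function('Q')(A) = Mul(Mul(2, A), Add(-20, A)) = Mul(2, A, Add(-20, A)))
b = Rational(-1, 34) (b = Mul(3, Pow(-102, -1)) = Mul(3, Rational(-1, 102)) = Rational(-1, 34) ≈ -0.029412)
Add(Add(b, Mul(-1, 81)), Function('Q')(Function('B')(Add(-1, Mul(-1, -4))))) = Add(Add(Rational(-1, 34), Mul(-1, 81)), Mul(2, Pow(Add(-1, Mul(-1, -4)), 2), Add(-20, Pow(Add(-1, Mul(-1, -4)), 2)))) = Add(Add(Rational(-1, 34), -81), Mul(2, Pow(Add(-1, 4), 2), Add(-20, Pow(Add(-1, 4), 2)))) = Add(Rational(-2755, 34), Mul(2, Pow(3, 2), Add(-20, Pow(3, 2)))) = Add(Rational(-2755, 34), Mul(2, 9, Add(-20, 9))) = Add(Rational(-2755, 34), Mul(2, 9, -11)) = Add(Rational(-2755, 34), -198) = Rational(-9487, 34)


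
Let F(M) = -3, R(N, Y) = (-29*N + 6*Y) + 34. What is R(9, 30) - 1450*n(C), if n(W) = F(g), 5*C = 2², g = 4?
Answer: 4303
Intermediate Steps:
R(N, Y) = 34 - 29*N + 6*Y
C = ⅘ (C = (⅕)*2² = (⅕)*4 = ⅘ ≈ 0.80000)
n(W) = -3
R(9, 30) - 1450*n(C) = (34 - 29*9 + 6*30) - 1450*(-3) = (34 - 261 + 180) + 4350 = -47 + 4350 = 4303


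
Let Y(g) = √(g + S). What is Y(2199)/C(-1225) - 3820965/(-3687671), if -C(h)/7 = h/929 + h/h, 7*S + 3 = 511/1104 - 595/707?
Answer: 3820965/3687671 + 929*√83711839279173/404313504 ≈ 22.059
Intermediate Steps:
S = -376741/780528 (S = -3/7 + (511/1104 - 595/707)/7 = -3/7 + (511*(1/1104) - 595*1/707)/7 = -3/7 + (511/1104 - 85/101)/7 = -3/7 + (⅐)*(-42229/111504) = -3/7 - 42229/780528 = -376741/780528 ≈ -0.48267)
Y(g) = √(-376741/780528 + g) (Y(g) = √(g - 376741/780528) = √(-376741/780528 + g))
C(h) = -7 - 7*h/929 (C(h) = -7*(h/929 + h/h) = -7*(h*(1/929) + 1) = -7*(h/929 + 1) = -7*(1 + h/929) = -7 - 7*h/929)
Y(2199)/C(-1225) - 3820965/(-3687671) = (√(-18378556203 + 38076497424*2199)/195132)/(-7 - 7/929*(-1225)) - 3820965/(-3687671) = (√(-18378556203 + 83730217835376)/195132)/(-7 + 8575/929) - 3820965*(-1/3687671) = (√83711839279173/195132)/(2072/929) + 3820965/3687671 = (√83711839279173/195132)*(929/2072) + 3820965/3687671 = 929*√83711839279173/404313504 + 3820965/3687671 = 3820965/3687671 + 929*√83711839279173/404313504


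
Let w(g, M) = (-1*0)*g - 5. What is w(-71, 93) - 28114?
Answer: -28119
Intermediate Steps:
w(g, M) = -5 (w(g, M) = 0*g - 5 = 0 - 5 = -5)
w(-71, 93) - 28114 = -5 - 28114 = -28119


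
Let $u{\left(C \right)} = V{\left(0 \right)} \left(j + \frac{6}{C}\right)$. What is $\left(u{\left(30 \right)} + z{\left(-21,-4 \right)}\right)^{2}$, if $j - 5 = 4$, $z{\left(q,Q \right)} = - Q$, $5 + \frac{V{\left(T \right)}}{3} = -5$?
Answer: $73984$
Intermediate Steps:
$V{\left(T \right)} = -30$ ($V{\left(T \right)} = -15 + 3 \left(-5\right) = -15 - 15 = -30$)
$j = 9$ ($j = 5 + 4 = 9$)
$u{\left(C \right)} = -270 - \frac{180}{C}$ ($u{\left(C \right)} = - 30 \left(9 + \frac{6}{C}\right) = -270 - \frac{180}{C}$)
$\left(u{\left(30 \right)} + z{\left(-21,-4 \right)}\right)^{2} = \left(\left(-270 - \frac{180}{30}\right) - -4\right)^{2} = \left(\left(-270 - 6\right) + 4\right)^{2} = \left(-276 + 4\right)^{2} = \left(-272\right)^{2} = 73984$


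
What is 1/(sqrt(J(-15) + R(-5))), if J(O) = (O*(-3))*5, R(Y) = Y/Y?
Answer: sqrt(226)/226 ≈ 0.066519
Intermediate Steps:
R(Y) = 1
J(O) = -15*O (J(O) = -3*O*5 = -15*O)
1/(sqrt(J(-15) + R(-5))) = 1/(sqrt(-15*(-15) + 1)) = 1/(sqrt(225 + 1)) = 1/(sqrt(226)) = sqrt(226)/226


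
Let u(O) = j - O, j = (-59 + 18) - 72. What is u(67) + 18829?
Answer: 18649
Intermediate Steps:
j = -113 (j = -41 - 72 = -113)
u(O) = -113 - O
u(67) + 18829 = (-113 - 1*67) + 18829 = (-113 - 67) + 18829 = -180 + 18829 = 18649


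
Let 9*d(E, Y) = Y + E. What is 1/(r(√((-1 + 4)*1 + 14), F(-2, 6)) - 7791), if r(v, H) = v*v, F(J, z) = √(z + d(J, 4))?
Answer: -1/7774 ≈ -0.00012863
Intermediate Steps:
d(E, Y) = E/9 + Y/9 (d(E, Y) = (Y + E)/9 = (E + Y)/9 = E/9 + Y/9)
F(J, z) = √(4/9 + z + J/9) (F(J, z) = √(z + (J/9 + (⅑)*4)) = √(z + (J/9 + 4/9)) = √(z + (4/9 + J/9)) = √(4/9 + z + J/9))
r(v, H) = v²
1/(r(√((-1 + 4)*1 + 14), F(-2, 6)) - 7791) = 1/((√((-1 + 4)*1 + 14))² - 7791) = 1/((√(3*1 + 14))² - 7791) = 1/((√(3 + 14))² - 7791) = 1/((√17)² - 7791) = 1/(17 - 7791) = 1/(-7774) = -1/7774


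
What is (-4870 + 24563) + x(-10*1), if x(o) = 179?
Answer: 19872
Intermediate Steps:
(-4870 + 24563) + x(-10*1) = (-4870 + 24563) + 179 = 19693 + 179 = 19872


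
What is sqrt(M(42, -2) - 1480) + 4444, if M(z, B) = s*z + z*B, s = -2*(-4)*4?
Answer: 4444 + 2*I*sqrt(55) ≈ 4444.0 + 14.832*I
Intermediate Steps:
s = 32 (s = 8*4 = 32)
M(z, B) = 32*z + B*z (M(z, B) = 32*z + z*B = 32*z + B*z)
sqrt(M(42, -2) - 1480) + 4444 = sqrt(42*(32 - 2) - 1480) + 4444 = sqrt(42*30 - 1480) + 4444 = sqrt(1260 - 1480) + 4444 = sqrt(-220) + 4444 = 2*I*sqrt(55) + 4444 = 4444 + 2*I*sqrt(55)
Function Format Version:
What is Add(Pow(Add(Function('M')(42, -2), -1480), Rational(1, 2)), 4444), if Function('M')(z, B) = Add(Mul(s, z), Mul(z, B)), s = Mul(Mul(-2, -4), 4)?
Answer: Add(4444, Mul(2, I, Pow(55, Rational(1, 2)))) ≈ Add(4444.0, Mul(14.832, I))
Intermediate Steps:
s = 32 (s = Mul(8, 4) = 32)
Function('M')(z, B) = Add(Mul(32, z), Mul(B, z)) (Function('M')(z, B) = Add(Mul(32, z), Mul(z, B)) = Add(Mul(32, z), Mul(B, z)))
Add(Pow(Add(Function('M')(42, -2), -1480), Rational(1, 2)), 4444) = Add(Pow(Add(Mul(42, Add(32, -2)), -1480), Rational(1, 2)), 4444) = Add(Pow(Add(Mul(42, 30), -1480), Rational(1, 2)), 4444) = Add(Pow(Add(1260, -1480), Rational(1, 2)), 4444) = Add(Pow(-220, Rational(1, 2)), 4444) = Add(Mul(2, I, Pow(55, Rational(1, 2))), 4444) = Add(4444, Mul(2, I, Pow(55, Rational(1, 2))))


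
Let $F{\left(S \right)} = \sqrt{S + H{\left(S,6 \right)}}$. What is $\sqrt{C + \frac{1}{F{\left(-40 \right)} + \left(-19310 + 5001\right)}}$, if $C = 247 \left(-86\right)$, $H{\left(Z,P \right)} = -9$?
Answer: $\frac{\sqrt{-890497590144797724570 - 1433232710 i}}{204747530} \approx 1.1729 \cdot 10^{-10} - 145.75 i$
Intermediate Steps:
$F{\left(S \right)} = \sqrt{-9 + S}$ ($F{\left(S \right)} = \sqrt{S - 9} = \sqrt{-9 + S}$)
$C = -21242$
$\sqrt{C + \frac{1}{F{\left(-40 \right)} + \left(-19310 + 5001\right)}} = \sqrt{-21242 + \frac{1}{\sqrt{-9 - 40} + \left(-19310 + 5001\right)}} = \sqrt{-21242 + \frac{1}{\sqrt{-49} - 14309}} = \sqrt{-21242 + \frac{1}{7 i - 14309}} = \sqrt{-21242 + \frac{1}{-14309 + 7 i}} = \sqrt{-21242 + \frac{-14309 - 7 i}{204747530}}$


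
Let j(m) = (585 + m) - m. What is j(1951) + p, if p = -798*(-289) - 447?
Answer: 230760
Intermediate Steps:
j(m) = 585
p = 230175 (p = 230622 - 447 = 230175)
j(1951) + p = 585 + 230175 = 230760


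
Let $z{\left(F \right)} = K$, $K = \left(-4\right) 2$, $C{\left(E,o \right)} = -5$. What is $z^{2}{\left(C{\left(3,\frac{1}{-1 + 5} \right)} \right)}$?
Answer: $64$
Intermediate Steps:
$K = -8$
$z{\left(F \right)} = -8$
$z^{2}{\left(C{\left(3,\frac{1}{-1 + 5} \right)} \right)} = \left(-8\right)^{2} = 64$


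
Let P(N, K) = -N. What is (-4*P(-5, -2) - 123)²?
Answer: 20449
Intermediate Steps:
(-4*P(-5, -2) - 123)² = (-(-4)*(-5) - 123)² = (-4*5 - 123)² = (-20 - 123)² = (-143)² = 20449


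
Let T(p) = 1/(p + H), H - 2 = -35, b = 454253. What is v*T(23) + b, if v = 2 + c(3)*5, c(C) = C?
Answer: 4542513/10 ≈ 4.5425e+5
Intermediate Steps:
H = -33 (H = 2 - 35 = -33)
v = 17 (v = 2 + 3*5 = 2 + 15 = 17)
T(p) = 1/(-33 + p) (T(p) = 1/(p - 33) = 1/(-33 + p))
v*T(23) + b = 17/(-33 + 23) + 454253 = 17/(-10) + 454253 = 17*(-⅒) + 454253 = -17/10 + 454253 = 4542513/10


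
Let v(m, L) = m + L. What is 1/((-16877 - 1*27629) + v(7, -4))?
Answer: -1/44503 ≈ -2.2470e-5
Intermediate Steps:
v(m, L) = L + m
1/((-16877 - 1*27629) + v(7, -4)) = 1/((-16877 - 1*27629) + (-4 + 7)) = 1/((-16877 - 27629) + 3) = 1/(-44506 + 3) = 1/(-44503) = -1/44503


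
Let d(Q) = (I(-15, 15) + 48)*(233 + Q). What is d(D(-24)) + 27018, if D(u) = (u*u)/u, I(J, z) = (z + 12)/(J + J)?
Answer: 368619/10 ≈ 36862.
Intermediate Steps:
I(J, z) = (12 + z)/(2*J) (I(J, z) = (12 + z)/((2*J)) = (12 + z)*(1/(2*J)) = (12 + z)/(2*J))
D(u) = u (D(u) = u²/u = u)
d(Q) = 109743/10 + 471*Q/10 (d(Q) = ((½)*(12 + 15)/(-15) + 48)*(233 + Q) = ((½)*(-1/15)*27 + 48)*(233 + Q) = (-9/10 + 48)*(233 + Q) = 471*(233 + Q)/10 = 109743/10 + 471*Q/10)
d(D(-24)) + 27018 = (109743/10 + (471/10)*(-24)) + 27018 = (109743/10 - 5652/5) + 27018 = 98439/10 + 27018 = 368619/10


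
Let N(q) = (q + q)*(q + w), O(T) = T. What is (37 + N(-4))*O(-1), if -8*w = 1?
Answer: -70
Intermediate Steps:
w = -1/8 (w = -1/8*1 = -1/8 ≈ -0.12500)
N(q) = 2*q*(-1/8 + q) (N(q) = (q + q)*(q - 1/8) = (2*q)*(-1/8 + q) = 2*q*(-1/8 + q))
(37 + N(-4))*O(-1) = (37 + (1/4)*(-4)*(-1 + 8*(-4)))*(-1) = (37 + (1/4)*(-4)*(-1 - 32))*(-1) = (37 + (1/4)*(-4)*(-33))*(-1) = (37 + 33)*(-1) = 70*(-1) = -70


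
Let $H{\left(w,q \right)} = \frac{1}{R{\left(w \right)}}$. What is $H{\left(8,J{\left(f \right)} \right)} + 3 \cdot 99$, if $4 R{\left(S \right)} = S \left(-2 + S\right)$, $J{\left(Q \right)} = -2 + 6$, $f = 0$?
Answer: $\frac{3565}{12} \approx 297.08$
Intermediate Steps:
$J{\left(Q \right)} = 4$
$R{\left(S \right)} = \frac{S \left(-2 + S\right)}{4}$
$H{\left(w,q \right)} = \frac{4}{w \left(-2 + w\right)}$ ($H{\left(w,q \right)} = \frac{1}{\frac{1}{4} w \left(-2 + w\right)} = \frac{4}{w \left(-2 + w\right)}$)
$H{\left(8,J{\left(f \right)} \right)} + 3 \cdot 99 = \frac{4}{8 \left(-2 + 8\right)} + 3 \cdot 99 = 4 \cdot \frac{1}{8} \cdot \frac{1}{6} + 297 = \frac{1}{12} + 297 = \frac{3565}{12}$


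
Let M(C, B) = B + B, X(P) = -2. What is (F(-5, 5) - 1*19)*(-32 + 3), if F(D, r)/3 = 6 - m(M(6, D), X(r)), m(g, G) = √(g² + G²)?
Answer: 29 + 174*√26 ≈ 916.23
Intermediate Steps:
M(C, B) = 2*B
m(g, G) = √(G² + g²)
F(D, r) = 18 - 3*√(4 + 4*D²) (F(D, r) = 3*(6 - √((-2)² + (2*D)²)) = 3*(6 - √(4 + 4*D²)) = 18 - 3*√(4 + 4*D²))
(F(-5, 5) - 1*19)*(-32 + 3) = ((18 - 6*√(1 + (-5)²)) - 1*19)*(-32 + 3) = ((18 - 6*√(1 + 25)) - 19)*(-29) = ((18 - 6*√26) - 19)*(-29) = (-1 - 6*√26)*(-29) = 29 + 174*√26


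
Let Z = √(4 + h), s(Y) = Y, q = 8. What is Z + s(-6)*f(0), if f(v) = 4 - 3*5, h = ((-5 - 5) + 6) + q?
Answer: 66 + 2*√2 ≈ 68.828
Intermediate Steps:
h = 4 (h = ((-5 - 5) + 6) + 8 = (-10 + 6) + 8 = -4 + 8 = 4)
f(v) = -11 (f(v) = 4 - 15 = -11)
Z = 2*√2 (Z = √(4 + 4) = √8 = 2*√2 ≈ 2.8284)
Z + s(-6)*f(0) = 2*√2 - 6*(-11) = 2*√2 + 66 = 66 + 2*√2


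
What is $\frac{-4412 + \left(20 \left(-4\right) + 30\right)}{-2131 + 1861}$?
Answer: $\frac{2231}{135} \approx 16.526$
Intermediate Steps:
$\frac{-4412 + \left(20 \left(-4\right) + 30\right)}{-2131 + 1861} = \frac{-4412 + \left(-80 + 30\right)}{-270} = \left(-4412 - 50\right) \left(- \frac{1}{270}\right) = \left(-4462\right) \left(- \frac{1}{270}\right) = \frac{2231}{135}$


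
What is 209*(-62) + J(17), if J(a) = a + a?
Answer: -12924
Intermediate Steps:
J(a) = 2*a
209*(-62) + J(17) = 209*(-62) + 2*17 = -12958 + 34 = -12924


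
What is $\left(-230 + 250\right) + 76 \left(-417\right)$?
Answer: $-31672$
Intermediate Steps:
$\left(-230 + 250\right) + 76 \left(-417\right) = 20 - 31692 = -31672$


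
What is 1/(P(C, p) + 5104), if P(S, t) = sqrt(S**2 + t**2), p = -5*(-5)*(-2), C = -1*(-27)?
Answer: 5104/26047587 - sqrt(3229)/26047587 ≈ 0.00019377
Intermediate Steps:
C = 27
p = -50 (p = 25*(-2) = -50)
1/(P(C, p) + 5104) = 1/(sqrt(27**2 + (-50)**2) + 5104) = 1/(sqrt(729 + 2500) + 5104) = 1/(sqrt(3229) + 5104) = 1/(5104 + sqrt(3229))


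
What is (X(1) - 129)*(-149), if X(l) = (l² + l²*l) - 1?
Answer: 19072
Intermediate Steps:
X(l) = -1 + l² + l³ (X(l) = (l² + l³) - 1 = -1 + l² + l³)
(X(1) - 129)*(-149) = ((-1 + 1² + 1³) - 129)*(-149) = ((-1 + 1 + 1) - 129)*(-149) = (1 - 129)*(-149) = -128*(-149) = 19072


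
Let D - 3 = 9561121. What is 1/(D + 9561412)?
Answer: 1/19122536 ≈ 5.2294e-8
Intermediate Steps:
D = 9561124 (D = 3 + 9561121 = 9561124)
1/(D + 9561412) = 1/(9561124 + 9561412) = 1/19122536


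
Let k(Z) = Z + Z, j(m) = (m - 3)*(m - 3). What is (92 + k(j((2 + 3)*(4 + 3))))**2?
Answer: 4579600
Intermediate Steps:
j(m) = (-3 + m)**2 (j(m) = (-3 + m)*(-3 + m) = (-3 + m)**2)
k(Z) = 2*Z
(92 + k(j((2 + 3)*(4 + 3))))**2 = (92 + 2*(-3 + (2 + 3)*(4 + 3))**2)**2 = (92 + 2*(-3 + 5*7)**2)**2 = (92 + 2*(-3 + 35)**2)**2 = (92 + 2*32**2)**2 = (92 + 2*1024)**2 = (92 + 2048)**2 = 2140**2 = 4579600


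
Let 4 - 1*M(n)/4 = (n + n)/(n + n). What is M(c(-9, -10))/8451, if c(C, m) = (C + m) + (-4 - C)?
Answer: 4/2817 ≈ 0.0014200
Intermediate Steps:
c(C, m) = -4 + m
M(n) = 12 (M(n) = 16 - 4*(n + n)/(n + n) = 16 - 4*2*n/(2*n) = 16 - 4*2*n*1/(2*n) = 16 - 4*1 = 16 - 4 = 12)
M(c(-9, -10))/8451 = 12/8451 = 12*(1/8451) = 4/2817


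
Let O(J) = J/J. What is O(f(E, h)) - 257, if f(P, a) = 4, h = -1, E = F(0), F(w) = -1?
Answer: -256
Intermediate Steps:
E = -1
O(J) = 1
O(f(E, h)) - 257 = 1 - 257 = -256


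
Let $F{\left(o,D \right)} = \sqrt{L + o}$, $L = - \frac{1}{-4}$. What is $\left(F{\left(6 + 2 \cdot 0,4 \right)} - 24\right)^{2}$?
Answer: $\frac{1849}{4} \approx 462.25$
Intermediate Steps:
$L = \frac{1}{4}$ ($L = \left(-1\right) \left(- \frac{1}{4}\right) = \frac{1}{4} \approx 0.25$)
$F{\left(o,D \right)} = \sqrt{\frac{1}{4} + o}$
$\left(F{\left(6 + 2 \cdot 0,4 \right)} - 24\right)^{2} = \left(\frac{\sqrt{1 + 4 \left(6 + 2 \cdot 0\right)}}{2} - 24\right)^{2} = \left(\frac{\sqrt{1 + 4 \left(6 + 0\right)}}{2} - 24\right)^{2} = \left(\frac{\sqrt{1 + 4 \cdot 6}}{2} - 24\right)^{2} = \left(\frac{\sqrt{1 + 24}}{2} - 24\right)^{2} = \left(\frac{\sqrt{25}}{2} - 24\right)^{2} = \left(\frac{1}{2} \cdot 5 - 24\right)^{2} = \left(\frac{5}{2} - 24\right)^{2} = \left(- \frac{43}{2}\right)^{2} = \frac{1849}{4}$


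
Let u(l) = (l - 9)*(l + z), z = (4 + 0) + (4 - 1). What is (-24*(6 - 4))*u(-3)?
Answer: 2304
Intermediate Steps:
z = 7 (z = 4 + 3 = 7)
u(l) = (-9 + l)*(7 + l) (u(l) = (l - 9)*(l + 7) = (-9 + l)*(7 + l))
(-24*(6 - 4))*u(-3) = (-24*(6 - 4))*(-63 + (-3)² - 2*(-3)) = (-24*2)*(-63 + 9 + 6) = -24*2*(-48) = -48*(-48) = 2304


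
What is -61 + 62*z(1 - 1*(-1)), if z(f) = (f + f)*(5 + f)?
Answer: 1675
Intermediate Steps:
z(f) = 2*f*(5 + f) (z(f) = (2*f)*(5 + f) = 2*f*(5 + f))
-61 + 62*z(1 - 1*(-1)) = -61 + 62*(2*(1 - 1*(-1))*(5 + (1 - 1*(-1)))) = -61 + 62*(2*(1 + 1)*(5 + (1 + 1))) = -61 + 62*(2*2*(5 + 2)) = -61 + 62*(2*2*7) = -61 + 62*28 = -61 + 1736 = 1675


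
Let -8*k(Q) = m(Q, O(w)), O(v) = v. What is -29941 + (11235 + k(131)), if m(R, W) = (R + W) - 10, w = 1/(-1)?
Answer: -18721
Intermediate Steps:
w = -1
m(R, W) = -10 + R + W
k(Q) = 11/8 - Q/8 (k(Q) = -(-10 + Q - 1)/8 = -(-11 + Q)/8 = 11/8 - Q/8)
-29941 + (11235 + k(131)) = -29941 + (11235 + (11/8 - ⅛*131)) = -29941 + (11235 + (11/8 - 131/8)) = -29941 + (11235 - 15) = -29941 + 11220 = -18721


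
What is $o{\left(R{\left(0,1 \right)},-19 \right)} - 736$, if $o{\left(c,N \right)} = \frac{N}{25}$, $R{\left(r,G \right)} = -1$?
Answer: $- \frac{18419}{25} \approx -736.76$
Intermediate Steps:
$o{\left(c,N \right)} = \frac{N}{25}$
$o{\left(R{\left(0,1 \right)},-19 \right)} - 736 = \frac{1}{25} \left(-19\right) - 736 = - \frac{19}{25} - 736 = - \frac{18419}{25}$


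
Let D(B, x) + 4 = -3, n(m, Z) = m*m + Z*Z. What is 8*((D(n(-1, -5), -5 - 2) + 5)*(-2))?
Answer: 32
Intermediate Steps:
n(m, Z) = Z² + m² (n(m, Z) = m² + Z² = Z² + m²)
D(B, x) = -7 (D(B, x) = -4 - 3 = -7)
8*((D(n(-1, -5), -5 - 2) + 5)*(-2)) = 8*((-7 + 5)*(-2)) = 8*(-2*(-2)) = 8*4 = 32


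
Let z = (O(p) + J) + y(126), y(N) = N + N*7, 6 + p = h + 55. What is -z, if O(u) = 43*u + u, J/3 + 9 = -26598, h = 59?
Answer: 74061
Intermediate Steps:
p = 108 (p = -6 + (59 + 55) = -6 + 114 = 108)
J = -79821 (J = -27 + 3*(-26598) = -27 - 79794 = -79821)
y(N) = 8*N (y(N) = N + 7*N = 8*N)
O(u) = 44*u
z = -74061 (z = (44*108 - 79821) + 8*126 = (4752 - 79821) + 1008 = -75069 + 1008 = -74061)
-z = -1*(-74061) = 74061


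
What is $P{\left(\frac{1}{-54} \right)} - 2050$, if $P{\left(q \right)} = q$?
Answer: $- \frac{110701}{54} \approx -2050.0$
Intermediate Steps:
$P{\left(\frac{1}{-54} \right)} - 2050 = \frac{1}{-54} - 2050 = - \frac{1}{54} - 2050 = - \frac{110701}{54}$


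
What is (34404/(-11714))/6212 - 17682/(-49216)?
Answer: 80311210857/223832423968 ≈ 0.35880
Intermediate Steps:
(34404/(-11714))/6212 - 17682/(-49216) = (34404*(-1/11714))*(1/6212) - 17682*(-1/49216) = -17202/5857*1/6212 + 8841/24608 = -8601/18191842 + 8841/24608 = 80311210857/223832423968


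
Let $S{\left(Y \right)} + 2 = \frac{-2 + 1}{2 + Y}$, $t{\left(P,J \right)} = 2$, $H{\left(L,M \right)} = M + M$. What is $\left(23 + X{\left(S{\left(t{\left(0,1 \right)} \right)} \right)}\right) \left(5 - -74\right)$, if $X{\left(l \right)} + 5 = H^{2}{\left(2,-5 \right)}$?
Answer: $9322$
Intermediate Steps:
$H{\left(L,M \right)} = 2 M$
$S{\left(Y \right)} = -2 - \frac{1}{2 + Y}$ ($S{\left(Y \right)} = -2 + \frac{-2 + 1}{2 + Y} = -2 - \frac{1}{2 + Y}$)
$X{\left(l \right)} = 95$ ($X{\left(l \right)} = -5 + \left(2 \left(-5\right)\right)^{2} = -5 + \left(-10\right)^{2} = -5 + 100 = 95$)
$\left(23 + X{\left(S{\left(t{\left(0,1 \right)} \right)} \right)}\right) \left(5 - -74\right) = \left(23 + 95\right) \left(5 - -74\right) = 118 \left(5 + 74\right) = 118 \cdot 79 = 9322$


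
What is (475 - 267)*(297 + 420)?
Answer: 149136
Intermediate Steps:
(475 - 267)*(297 + 420) = 208*717 = 149136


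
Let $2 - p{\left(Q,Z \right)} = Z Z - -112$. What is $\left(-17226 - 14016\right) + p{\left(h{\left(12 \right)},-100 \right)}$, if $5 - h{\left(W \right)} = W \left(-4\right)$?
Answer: $-41352$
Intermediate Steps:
$h{\left(W \right)} = 5 + 4 W$ ($h{\left(W \right)} = 5 - W \left(-4\right) = 5 - - 4 W = 5 + 4 W$)
$p{\left(Q,Z \right)} = -110 - Z^{2}$ ($p{\left(Q,Z \right)} = 2 - \left(Z Z - -112\right) = 2 - \left(Z^{2} + 112\right) = 2 - \left(112 + Z^{2}\right) = -110 - Z^{2}$)
$\left(-17226 - 14016\right) + p{\left(h{\left(12 \right)},-100 \right)} = \left(-17226 - 14016\right) - 10110 = -31242 - 10110 = -41352$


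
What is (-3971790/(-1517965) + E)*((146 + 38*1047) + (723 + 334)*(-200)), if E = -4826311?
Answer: 251240647672533420/303593 ≈ 8.2756e+11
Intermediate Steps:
(-3971790/(-1517965) + E)*((146 + 38*1047) + (723 + 334)*(-200)) = (-3971790/(-1517965) - 4826311)*((146 + 38*1047) + (723 + 334)*(-200)) = (-3971790*(-1/1517965) - 4826311)*((146 + 39786) + 1057*(-200)) = (794358/303593 - 4826311)*(39932 - 211400) = -1465233441065/303593*(-171468) = 251240647672533420/303593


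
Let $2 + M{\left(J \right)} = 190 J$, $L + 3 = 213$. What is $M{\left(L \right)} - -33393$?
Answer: $73291$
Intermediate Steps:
$L = 210$ ($L = -3 + 213 = 210$)
$M{\left(J \right)} = -2 + 190 J$
$M{\left(L \right)} - -33393 = \left(-2 + 190 \cdot 210\right) - -33393 = \left(-2 + 39900\right) + 33393 = 39898 + 33393 = 73291$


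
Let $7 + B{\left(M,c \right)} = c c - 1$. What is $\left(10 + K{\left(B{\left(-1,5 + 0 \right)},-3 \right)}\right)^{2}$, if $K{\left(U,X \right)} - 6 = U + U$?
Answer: $2500$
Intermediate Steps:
$B{\left(M,c \right)} = -8 + c^{2}$ ($B{\left(M,c \right)} = -7 + \left(c c - 1\right) = -7 + \left(c^{2} - 1\right) = -7 + \left(-1 + c^{2}\right) = -8 + c^{2}$)
$K{\left(U,X \right)} = 6 + 2 U$ ($K{\left(U,X \right)} = 6 + \left(U + U\right) = 6 + 2 U$)
$\left(10 + K{\left(B{\left(-1,5 + 0 \right)},-3 \right)}\right)^{2} = \left(10 + \left(6 + 2 \left(-8 + \left(5 + 0\right)^{2}\right)\right)\right)^{2} = \left(10 + \left(6 + 2 \left(-8 + 5^{2}\right)\right)\right)^{2} = \left(10 + \left(6 + 2 \left(-8 + 25\right)\right)\right)^{2} = \left(10 + \left(6 + 2 \cdot 17\right)\right)^{2} = \left(10 + \left(6 + 34\right)\right)^{2} = \left(10 + 40\right)^{2} = 50^{2} = 2500$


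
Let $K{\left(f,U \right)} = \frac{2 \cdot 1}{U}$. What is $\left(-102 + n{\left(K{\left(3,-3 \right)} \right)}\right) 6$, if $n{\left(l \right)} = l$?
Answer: $-616$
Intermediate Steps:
$K{\left(f,U \right)} = \frac{2}{U}$
$\left(-102 + n{\left(K{\left(3,-3 \right)} \right)}\right) 6 = \left(-102 + \frac{2}{-3}\right) 6 = \left(-102 + 2 \left(- \frac{1}{3}\right)\right) 6 = \left(-102 - \frac{2}{3}\right) 6 = \left(- \frac{308}{3}\right) 6 = -616$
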